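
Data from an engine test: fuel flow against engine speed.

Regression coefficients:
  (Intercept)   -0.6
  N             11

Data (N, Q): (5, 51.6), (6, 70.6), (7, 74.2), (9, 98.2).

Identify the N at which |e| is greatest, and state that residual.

N=5: Q̂ = -0.6 + 11·5 = 54.4; e = 51.6 − 54.4 = -2.8
N=6: Q̂ = -0.6 + 11·6 = 65.4; e = 70.6 − 65.4 = 5.2
N=7: Q̂ = -0.6 + 11·7 = 76.4; e = 74.2 − 76.4 = -2.2
N=9: Q̂ = -0.6 + 11·9 = 98.4; e = 98.2 − 98.4 = -0.2
Largest |e| is 5.2 at N = 6, residual 5.2.

N = 6, e = 5.2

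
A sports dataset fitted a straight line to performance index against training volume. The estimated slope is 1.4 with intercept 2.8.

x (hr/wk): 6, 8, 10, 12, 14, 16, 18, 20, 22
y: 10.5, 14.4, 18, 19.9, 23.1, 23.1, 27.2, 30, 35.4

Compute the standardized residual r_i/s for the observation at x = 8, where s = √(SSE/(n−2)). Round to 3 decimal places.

x=6: ŷ = 2.8 + 1.4·6 = 11.2; r = 10.5 − 11.2 = -0.7
x=8: ŷ = 2.8 + 1.4·8 = 14; r = 14.4 − 14 = 0.4
x=10: ŷ = 2.8 + 1.4·10 = 16.8; r = 18 − 16.8 = 1.2
x=12: ŷ = 2.8 + 1.4·12 = 19.6; r = 19.9 − 19.6 = 0.3
x=14: ŷ = 2.8 + 1.4·14 = 22.4; r = 23.1 − 22.4 = 0.7
x=16: ŷ = 2.8 + 1.4·16 = 25.2; r = 23.1 − 25.2 = -2.1
x=18: ŷ = 2.8 + 1.4·18 = 28; r = 27.2 − 28 = -0.8
x=20: ŷ = 2.8 + 1.4·20 = 30.8; r = 30 − 30.8 = -0.8
x=22: ŷ = 2.8 + 1.4·22 = 33.6; r = 35.4 − 33.6 = 1.8
SSE = 0.49 + 0.16 + 1.44 + 0.09 + 0.49 + 4.41 + 0.64 + 0.64 + 3.24 = 11.6
s = √(11.6/7) = 1.2873
r/s = 0.4 / 1.2873 = 0.311

0.311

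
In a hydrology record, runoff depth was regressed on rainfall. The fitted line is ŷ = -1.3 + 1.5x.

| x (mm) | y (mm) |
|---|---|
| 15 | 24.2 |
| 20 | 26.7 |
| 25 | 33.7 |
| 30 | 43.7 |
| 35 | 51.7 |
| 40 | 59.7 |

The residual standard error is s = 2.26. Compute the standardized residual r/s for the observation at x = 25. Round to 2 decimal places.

-1.11

ŷ = -1.3 + 1.5·25 = 36.2
r = 33.7 − 36.2 = -2.5
r/s = -2.5 / 2.26 = -1.11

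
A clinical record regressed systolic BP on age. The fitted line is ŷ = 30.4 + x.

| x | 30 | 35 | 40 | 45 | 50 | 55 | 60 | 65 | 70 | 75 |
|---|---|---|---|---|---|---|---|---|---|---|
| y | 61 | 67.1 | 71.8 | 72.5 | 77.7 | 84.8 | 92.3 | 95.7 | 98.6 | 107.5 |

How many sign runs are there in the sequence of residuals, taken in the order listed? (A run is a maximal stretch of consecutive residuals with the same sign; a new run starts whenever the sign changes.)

5 runs

x=30: ŷ = 30.4 + 30 = 60.4; r = 61 − 60.4 = 0.6
x=35: ŷ = 30.4 + 35 = 65.4; r = 67.1 − 65.4 = 1.7
x=40: ŷ = 30.4 + 40 = 70.4; r = 71.8 − 70.4 = 1.4
x=45: ŷ = 30.4 + 45 = 75.4; r = 72.5 − 75.4 = -2.9
x=50: ŷ = 30.4 + 50 = 80.4; r = 77.7 − 80.4 = -2.7
x=55: ŷ = 30.4 + 55 = 85.4; r = 84.8 − 85.4 = -0.6
x=60: ŷ = 30.4 + 60 = 90.4; r = 92.3 − 90.4 = 1.9
x=65: ŷ = 30.4 + 65 = 95.4; r = 95.7 − 95.4 = 0.3
x=70: ŷ = 30.4 + 70 = 100.4; r = 98.6 − 100.4 = -1.8
x=75: ŷ = 30.4 + 75 = 105.4; r = 107.5 − 105.4 = 2.1
Signs: + + + − − − + + − +
Runs: +×3, −×3, +×2, −×1, +×1 → 5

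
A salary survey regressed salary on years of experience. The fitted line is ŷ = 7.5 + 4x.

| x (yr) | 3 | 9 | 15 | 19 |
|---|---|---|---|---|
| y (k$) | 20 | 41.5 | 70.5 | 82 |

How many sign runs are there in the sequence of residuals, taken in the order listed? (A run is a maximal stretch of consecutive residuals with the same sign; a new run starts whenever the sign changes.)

4 runs

x=3: ŷ = 7.5 + 4·3 = 19.5; e = 20 − 19.5 = 0.5
x=9: ŷ = 7.5 + 4·9 = 43.5; e = 41.5 − 43.5 = -2
x=15: ŷ = 7.5 + 4·15 = 67.5; e = 70.5 − 67.5 = 3
x=19: ŷ = 7.5 + 4·19 = 83.5; e = 82 − 83.5 = -1.5
Signs: + − + −
Runs: +×1, −×1, +×1, −×1 → 4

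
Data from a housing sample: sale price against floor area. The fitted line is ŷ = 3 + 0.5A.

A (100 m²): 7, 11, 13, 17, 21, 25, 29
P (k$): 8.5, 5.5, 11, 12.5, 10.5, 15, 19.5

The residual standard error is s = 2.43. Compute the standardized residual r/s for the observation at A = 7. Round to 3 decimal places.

0.823

ŷ = 3 + 0.5·7 = 6.5
r = 8.5 − 6.5 = 2
r/s = 2 / 2.43 = 0.823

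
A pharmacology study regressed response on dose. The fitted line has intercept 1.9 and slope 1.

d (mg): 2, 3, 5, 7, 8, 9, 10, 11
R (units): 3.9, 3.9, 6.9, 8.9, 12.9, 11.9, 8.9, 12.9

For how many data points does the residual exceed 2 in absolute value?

d=2: ŷ = 1.9 + 2 = 3.9; e = 3.9 − 3.9 = 0
d=3: ŷ = 1.9 + 3 = 4.9; e = 3.9 − 4.9 = -1
d=5: ŷ = 1.9 + 5 = 6.9; e = 6.9 − 6.9 = 0
d=7: ŷ = 1.9 + 7 = 8.9; e = 8.9 − 8.9 = 0
d=8: ŷ = 1.9 + 8 = 9.9; e = 12.9 − 9.9 = 3
d=9: ŷ = 1.9 + 9 = 10.9; e = 11.9 − 10.9 = 1
d=10: ŷ = 1.9 + 10 = 11.9; e = 8.9 − 11.9 = -3
d=11: ŷ = 1.9 + 11 = 12.9; e = 12.9 − 12.9 = 0
|e| > 2: d=8 (|e|=3), d=10 (|e|=3) → 2

2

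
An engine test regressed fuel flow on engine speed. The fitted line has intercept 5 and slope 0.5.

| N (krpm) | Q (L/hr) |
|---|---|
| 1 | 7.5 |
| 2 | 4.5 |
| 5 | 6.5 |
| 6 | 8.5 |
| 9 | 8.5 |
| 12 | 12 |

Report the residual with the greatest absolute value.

e = 2

N=1: Q̂ = 5 + 0.5·1 = 5.5; e = 7.5 − 5.5 = 2
N=2: Q̂ = 5 + 0.5·2 = 6; e = 4.5 − 6 = -1.5
N=5: Q̂ = 5 + 0.5·5 = 7.5; e = 6.5 − 7.5 = -1
N=6: Q̂ = 5 + 0.5·6 = 8; e = 8.5 − 8 = 0.5
N=9: Q̂ = 5 + 0.5·9 = 9.5; e = 8.5 − 9.5 = -1
N=12: Q̂ = 5 + 0.5·12 = 11; e = 12 − 11 = 1
Largest |e| is 2 at N = 1, residual 2.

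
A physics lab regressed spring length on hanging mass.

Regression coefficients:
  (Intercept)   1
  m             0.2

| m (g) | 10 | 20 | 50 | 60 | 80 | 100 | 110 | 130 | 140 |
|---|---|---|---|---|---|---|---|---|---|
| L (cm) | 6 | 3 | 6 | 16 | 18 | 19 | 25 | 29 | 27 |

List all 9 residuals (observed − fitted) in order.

m=10: ŷ = 1 + 0.2·10 = 3; e = 6 − 3 = 3
m=20: ŷ = 1 + 0.2·20 = 5; e = 3 − 5 = -2
m=50: ŷ = 1 + 0.2·50 = 11; e = 6 − 11 = -5
m=60: ŷ = 1 + 0.2·60 = 13; e = 16 − 13 = 3
m=80: ŷ = 1 + 0.2·80 = 17; e = 18 − 17 = 1
m=100: ŷ = 1 + 0.2·100 = 21; e = 19 − 21 = -2
m=110: ŷ = 1 + 0.2·110 = 23; e = 25 − 23 = 2
m=130: ŷ = 1 + 0.2·130 = 27; e = 29 − 27 = 2
m=140: ŷ = 1 + 0.2·140 = 29; e = 27 − 29 = -2

3, -2, -5, 3, 1, -2, 2, 2, -2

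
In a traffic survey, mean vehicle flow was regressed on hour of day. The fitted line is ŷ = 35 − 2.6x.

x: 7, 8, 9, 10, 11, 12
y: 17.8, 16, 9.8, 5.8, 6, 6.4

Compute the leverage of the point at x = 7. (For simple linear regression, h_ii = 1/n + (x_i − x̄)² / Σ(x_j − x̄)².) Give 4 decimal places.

h = 0.5238

x̄ = (7 + 8 + 9 + 10 + 11 + 12)/6 = 9.5
Σ(x − x̄)² = 6.25 + 2.25 + 0.25 + 0.25 + 2.25 + 6.25 = 17.5
h = 1/6 + (-2.5)²/17.5 = 0.166667 + 0.357143 = 0.5238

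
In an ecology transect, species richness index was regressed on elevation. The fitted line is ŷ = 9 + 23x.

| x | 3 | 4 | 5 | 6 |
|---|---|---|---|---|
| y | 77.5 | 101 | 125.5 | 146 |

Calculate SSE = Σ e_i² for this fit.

SSE = 3.5

x=3: ŷ = 9 + 23·3 = 78; e = 77.5 − 78 = -0.5
x=4: ŷ = 9 + 23·4 = 101; e = 101 − 101 = 0
x=5: ŷ = 9 + 23·5 = 124; e = 125.5 − 124 = 1.5
x=6: ŷ = 9 + 23·6 = 147; e = 146 − 147 = -1
SSE = 0.25 + 0 + 2.25 + 1 = 3.5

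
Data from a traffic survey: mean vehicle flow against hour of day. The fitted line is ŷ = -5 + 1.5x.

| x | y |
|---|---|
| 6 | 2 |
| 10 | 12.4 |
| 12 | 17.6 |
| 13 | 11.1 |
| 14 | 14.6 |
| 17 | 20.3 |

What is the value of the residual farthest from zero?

e = 4.6

x=6: ŷ = -5 + 1.5·6 = 4; e = 2 − 4 = -2
x=10: ŷ = -5 + 1.5·10 = 10; e = 12.4 − 10 = 2.4
x=12: ŷ = -5 + 1.5·12 = 13; e = 17.6 − 13 = 4.6
x=13: ŷ = -5 + 1.5·13 = 14.5; e = 11.1 − 14.5 = -3.4
x=14: ŷ = -5 + 1.5·14 = 16; e = 14.6 − 16 = -1.4
x=17: ŷ = -5 + 1.5·17 = 20.5; e = 20.3 − 20.5 = -0.2
Largest |e| is 4.6 at x = 12, residual 4.6.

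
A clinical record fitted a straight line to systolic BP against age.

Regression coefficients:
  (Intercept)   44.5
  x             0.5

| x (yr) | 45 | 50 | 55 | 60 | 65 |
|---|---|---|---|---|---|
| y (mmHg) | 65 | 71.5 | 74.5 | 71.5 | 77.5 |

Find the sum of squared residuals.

SSE = 23.5

x=45: ŷ = 44.5 + 0.5·45 = 67; r = 65 − 67 = -2
x=50: ŷ = 44.5 + 0.5·50 = 69.5; r = 71.5 − 69.5 = 2
x=55: ŷ = 44.5 + 0.5·55 = 72; r = 74.5 − 72 = 2.5
x=60: ŷ = 44.5 + 0.5·60 = 74.5; r = 71.5 − 74.5 = -3
x=65: ŷ = 44.5 + 0.5·65 = 77; r = 77.5 − 77 = 0.5
SSE = 4 + 4 + 6.25 + 9 + 0.25 = 23.5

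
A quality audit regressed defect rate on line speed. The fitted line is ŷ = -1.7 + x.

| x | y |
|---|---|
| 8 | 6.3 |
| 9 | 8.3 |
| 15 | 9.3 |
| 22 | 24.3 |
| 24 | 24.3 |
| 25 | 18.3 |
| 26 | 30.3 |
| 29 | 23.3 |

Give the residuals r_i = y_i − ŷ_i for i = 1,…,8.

0, 1, -4, 4, 2, -5, 6, -4

x=8: ŷ = -1.7 + 8 = 6.3; r = 6.3 − 6.3 = 0
x=9: ŷ = -1.7 + 9 = 7.3; r = 8.3 − 7.3 = 1
x=15: ŷ = -1.7 + 15 = 13.3; r = 9.3 − 13.3 = -4
x=22: ŷ = -1.7 + 22 = 20.3; r = 24.3 − 20.3 = 4
x=24: ŷ = -1.7 + 24 = 22.3; r = 24.3 − 22.3 = 2
x=25: ŷ = -1.7 + 25 = 23.3; r = 18.3 − 23.3 = -5
x=26: ŷ = -1.7 + 26 = 24.3; r = 30.3 − 24.3 = 6
x=29: ŷ = -1.7 + 29 = 27.3; r = 23.3 − 27.3 = -4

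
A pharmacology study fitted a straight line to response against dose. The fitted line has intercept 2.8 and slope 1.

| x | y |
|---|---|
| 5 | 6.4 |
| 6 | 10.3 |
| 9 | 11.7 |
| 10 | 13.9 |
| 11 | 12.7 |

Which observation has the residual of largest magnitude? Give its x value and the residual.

x = 6, r = 1.5

x=5: ŷ = 2.8 + 5 = 7.8; r = 6.4 − 7.8 = -1.4
x=6: ŷ = 2.8 + 6 = 8.8; r = 10.3 − 8.8 = 1.5
x=9: ŷ = 2.8 + 9 = 11.8; r = 11.7 − 11.8 = -0.1
x=10: ŷ = 2.8 + 10 = 12.8; r = 13.9 − 12.8 = 1.1
x=11: ŷ = 2.8 + 11 = 13.8; r = 12.7 − 13.8 = -1.1
Largest |r| is 1.5 at x = 6, residual 1.5.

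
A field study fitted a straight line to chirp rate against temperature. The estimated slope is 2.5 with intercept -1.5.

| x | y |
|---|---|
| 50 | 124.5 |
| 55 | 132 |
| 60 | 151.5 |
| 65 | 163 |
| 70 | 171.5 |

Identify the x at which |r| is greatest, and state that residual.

x=50: ŷ = -1.5 + 2.5·50 = 123.5; r = 124.5 − 123.5 = 1
x=55: ŷ = -1.5 + 2.5·55 = 136; r = 132 − 136 = -4
x=60: ŷ = -1.5 + 2.5·60 = 148.5; r = 151.5 − 148.5 = 3
x=65: ŷ = -1.5 + 2.5·65 = 161; r = 163 − 161 = 2
x=70: ŷ = -1.5 + 2.5·70 = 173.5; r = 171.5 − 173.5 = -2
Largest |r| is 4 at x = 55, residual -4.

x = 55, r = -4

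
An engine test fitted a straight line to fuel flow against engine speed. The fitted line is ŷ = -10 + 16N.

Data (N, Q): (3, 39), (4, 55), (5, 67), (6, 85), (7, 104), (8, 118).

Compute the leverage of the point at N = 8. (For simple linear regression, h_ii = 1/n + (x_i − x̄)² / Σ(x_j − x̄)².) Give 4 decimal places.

N̄ = (3 + 4 + 5 + 6 + 7 + 8)/6 = 5.5
Σ(N − N̄)² = 6.25 + 2.25 + 0.25 + 0.25 + 2.25 + 6.25 = 17.5
h = 1/6 + (2.5)²/17.5 = 0.166667 + 0.357143 = 0.5238

h = 0.5238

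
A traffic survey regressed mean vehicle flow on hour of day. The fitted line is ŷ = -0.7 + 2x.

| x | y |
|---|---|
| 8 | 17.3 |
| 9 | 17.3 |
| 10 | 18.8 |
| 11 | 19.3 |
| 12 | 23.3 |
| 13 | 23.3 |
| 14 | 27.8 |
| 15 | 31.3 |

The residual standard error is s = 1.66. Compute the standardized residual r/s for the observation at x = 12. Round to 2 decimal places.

ŷ = -0.7 + 2·12 = 23.3
r = 23.3 − 23.3 = 0
r/s = 0 / 1.66 = 0.00

0.00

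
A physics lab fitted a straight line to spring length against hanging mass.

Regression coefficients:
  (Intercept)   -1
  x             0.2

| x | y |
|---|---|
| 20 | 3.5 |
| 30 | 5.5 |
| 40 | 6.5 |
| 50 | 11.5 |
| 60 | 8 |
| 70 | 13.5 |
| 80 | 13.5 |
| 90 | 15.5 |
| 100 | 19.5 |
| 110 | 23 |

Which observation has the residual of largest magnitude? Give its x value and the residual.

x=20: ŷ = -1 + 0.2·20 = 3; e = 3.5 − 3 = 0.5
x=30: ŷ = -1 + 0.2·30 = 5; e = 5.5 − 5 = 0.5
x=40: ŷ = -1 + 0.2·40 = 7; e = 6.5 − 7 = -0.5
x=50: ŷ = -1 + 0.2·50 = 9; e = 11.5 − 9 = 2.5
x=60: ŷ = -1 + 0.2·60 = 11; e = 8 − 11 = -3
x=70: ŷ = -1 + 0.2·70 = 13; e = 13.5 − 13 = 0.5
x=80: ŷ = -1 + 0.2·80 = 15; e = 13.5 − 15 = -1.5
x=90: ŷ = -1 + 0.2·90 = 17; e = 15.5 − 17 = -1.5
x=100: ŷ = -1 + 0.2·100 = 19; e = 19.5 − 19 = 0.5
x=110: ŷ = -1 + 0.2·110 = 21; e = 23 − 21 = 2
Largest |e| is 3 at x = 60, residual -3.

x = 60, e = -3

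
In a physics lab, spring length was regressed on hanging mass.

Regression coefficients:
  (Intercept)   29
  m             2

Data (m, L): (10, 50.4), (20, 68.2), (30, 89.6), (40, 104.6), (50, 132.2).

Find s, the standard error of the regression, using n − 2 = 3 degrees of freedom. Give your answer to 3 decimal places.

m=10: ŷ = 29 + 2·10 = 49; r = 50.4 − 49 = 1.4
m=20: ŷ = 29 + 2·20 = 69; r = 68.2 − 69 = -0.8
m=30: ŷ = 29 + 2·30 = 89; r = 89.6 − 89 = 0.6
m=40: ŷ = 29 + 2·40 = 109; r = 104.6 − 109 = -4.4
m=50: ŷ = 29 + 2·50 = 129; r = 132.2 − 129 = 3.2
SSE = 1.96 + 0.64 + 0.36 + 19.36 + 10.24 = 32.56
s = √(32.56/3) = √10.8533 ≈ 3.294

s = 3.294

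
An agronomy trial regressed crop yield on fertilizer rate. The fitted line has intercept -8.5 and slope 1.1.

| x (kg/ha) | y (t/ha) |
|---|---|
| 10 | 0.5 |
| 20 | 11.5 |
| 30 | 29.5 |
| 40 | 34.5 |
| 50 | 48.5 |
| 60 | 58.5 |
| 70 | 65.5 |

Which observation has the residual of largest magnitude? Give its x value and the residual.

x = 30, e = 5

x=10: ŷ = -8.5 + 1.1·10 = 2.5; e = 0.5 − 2.5 = -2
x=20: ŷ = -8.5 + 1.1·20 = 13.5; e = 11.5 − 13.5 = -2
x=30: ŷ = -8.5 + 1.1·30 = 24.5; e = 29.5 − 24.5 = 5
x=40: ŷ = -8.5 + 1.1·40 = 35.5; e = 34.5 − 35.5 = -1
x=50: ŷ = -8.5 + 1.1·50 = 46.5; e = 48.5 − 46.5 = 2
x=60: ŷ = -8.5 + 1.1·60 = 57.5; e = 58.5 − 57.5 = 1
x=70: ŷ = -8.5 + 1.1·70 = 68.5; e = 65.5 − 68.5 = -3
Largest |e| is 5 at x = 30, residual 5.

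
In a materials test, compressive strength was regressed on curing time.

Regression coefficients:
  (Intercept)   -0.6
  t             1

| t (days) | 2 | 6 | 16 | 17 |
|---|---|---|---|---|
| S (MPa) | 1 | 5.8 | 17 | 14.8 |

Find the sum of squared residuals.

t=2: Ŝ = -0.6 + 2 = 1.4; r = 1 − 1.4 = -0.4
t=6: Ŝ = -0.6 + 6 = 5.4; r = 5.8 − 5.4 = 0.4
t=16: Ŝ = -0.6 + 16 = 15.4; r = 17 − 15.4 = 1.6
t=17: Ŝ = -0.6 + 17 = 16.4; r = 14.8 − 16.4 = -1.6
SSE = 0.16 + 0.16 + 2.56 + 2.56 = 5.44

SSE = 5.44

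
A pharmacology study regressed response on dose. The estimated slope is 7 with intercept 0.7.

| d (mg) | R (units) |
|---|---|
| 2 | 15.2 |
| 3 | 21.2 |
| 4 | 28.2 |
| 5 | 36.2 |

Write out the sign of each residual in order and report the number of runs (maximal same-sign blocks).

d=2: R̂ = 0.7 + 7·2 = 14.7; e = 15.2 − 14.7 = 0.5
d=3: R̂ = 0.7 + 7·3 = 21.7; e = 21.2 − 21.7 = -0.5
d=4: R̂ = 0.7 + 7·4 = 28.7; e = 28.2 − 28.7 = -0.5
d=5: R̂ = 0.7 + 7·5 = 35.7; e = 36.2 − 35.7 = 0.5
Signs: + − − +
Runs: +×1, −×2, +×1 → 3

3 runs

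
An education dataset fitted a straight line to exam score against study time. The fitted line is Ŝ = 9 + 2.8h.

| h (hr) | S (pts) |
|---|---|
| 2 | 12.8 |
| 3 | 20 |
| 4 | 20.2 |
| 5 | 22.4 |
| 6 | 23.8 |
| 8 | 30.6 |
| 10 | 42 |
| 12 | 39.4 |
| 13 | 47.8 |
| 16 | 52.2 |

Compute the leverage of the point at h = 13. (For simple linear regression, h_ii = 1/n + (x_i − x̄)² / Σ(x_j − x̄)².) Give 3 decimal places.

h̄ = (2 + 3 + 4 + 5 + 6 + 8 + 10 + 12 + 13 + 16)/10 = 7.9
Σ(h − h̄)² = 34.81 + 24.01 + 15.21 + 8.41 + 3.61 + 0.01 + 4.41 + 16.81 + 26.01 + 65.61 = 198.9
h = 1/10 + (5.1)²/198.9 = 0.1 + 0.130769 = 0.231

h = 0.231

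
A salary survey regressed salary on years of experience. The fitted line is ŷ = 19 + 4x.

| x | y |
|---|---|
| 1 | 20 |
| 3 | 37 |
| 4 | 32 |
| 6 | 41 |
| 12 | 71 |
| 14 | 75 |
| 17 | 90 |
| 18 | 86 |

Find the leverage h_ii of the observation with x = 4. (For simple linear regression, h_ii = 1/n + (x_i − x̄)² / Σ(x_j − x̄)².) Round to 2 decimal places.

h = 0.22

x̄ = (1 + 3 + 4 + 6 + 12 + 14 + 17 + 18)/8 = 9.375
Σ(x − x̄)² = 70.1406 + 40.6406 + 28.8906 + 11.3906 + 6.89062 + 21.3906 + 58.1406 + 74.3906 = 311.875
h = 1/8 + (-5.375)²/311.875 = 0.125 + 0.0926353 = 0.22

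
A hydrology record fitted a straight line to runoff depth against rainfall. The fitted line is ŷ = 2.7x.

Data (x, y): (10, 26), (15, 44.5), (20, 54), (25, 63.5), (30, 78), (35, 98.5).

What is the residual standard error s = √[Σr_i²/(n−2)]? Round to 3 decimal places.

s = 3.808

x=10: ŷ = 2.7·10 = 27; r = 26 − 27 = -1
x=15: ŷ = 2.7·15 = 40.5; r = 44.5 − 40.5 = 4
x=20: ŷ = 2.7·20 = 54; r = 54 − 54 = 0
x=25: ŷ = 2.7·25 = 67.5; r = 63.5 − 67.5 = -4
x=30: ŷ = 2.7·30 = 81; r = 78 − 81 = -3
x=35: ŷ = 2.7·35 = 94.5; r = 98.5 − 94.5 = 4
SSE = 1 + 16 + 0 + 16 + 9 + 16 = 58
s = √(58/4) = √14.5 ≈ 3.808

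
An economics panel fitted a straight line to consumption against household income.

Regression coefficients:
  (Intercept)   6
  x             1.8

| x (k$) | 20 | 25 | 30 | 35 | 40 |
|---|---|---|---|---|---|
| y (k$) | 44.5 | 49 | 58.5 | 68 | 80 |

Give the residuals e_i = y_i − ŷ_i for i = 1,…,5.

x=20: ŷ = 6 + 1.8·20 = 42; e = 44.5 − 42 = 2.5
x=25: ŷ = 6 + 1.8·25 = 51; e = 49 − 51 = -2
x=30: ŷ = 6 + 1.8·30 = 60; e = 58.5 − 60 = -1.5
x=35: ŷ = 6 + 1.8·35 = 69; e = 68 − 69 = -1
x=40: ŷ = 6 + 1.8·40 = 78; e = 80 − 78 = 2

2.5, -2, -1.5, -1, 2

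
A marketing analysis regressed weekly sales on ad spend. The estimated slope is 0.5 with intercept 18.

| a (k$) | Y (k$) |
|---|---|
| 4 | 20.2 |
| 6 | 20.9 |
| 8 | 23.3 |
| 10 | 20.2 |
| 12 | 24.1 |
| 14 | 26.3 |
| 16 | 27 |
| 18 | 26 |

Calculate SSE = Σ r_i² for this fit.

SSE = 13.28

a=4: ŷ = 18 + 0.5·4 = 20; r = 20.2 − 20 = 0.2
a=6: ŷ = 18 + 0.5·6 = 21; r = 20.9 − 21 = -0.1
a=8: ŷ = 18 + 0.5·8 = 22; r = 23.3 − 22 = 1.3
a=10: ŷ = 18 + 0.5·10 = 23; r = 20.2 − 23 = -2.8
a=12: ŷ = 18 + 0.5·12 = 24; r = 24.1 − 24 = 0.1
a=14: ŷ = 18 + 0.5·14 = 25; r = 26.3 − 25 = 1.3
a=16: ŷ = 18 + 0.5·16 = 26; r = 27 − 26 = 1
a=18: ŷ = 18 + 0.5·18 = 27; r = 26 − 27 = -1
SSE = 0.04 + 0.01 + 1.69 + 7.84 + 0.01 + 1.69 + 1 + 1 = 13.28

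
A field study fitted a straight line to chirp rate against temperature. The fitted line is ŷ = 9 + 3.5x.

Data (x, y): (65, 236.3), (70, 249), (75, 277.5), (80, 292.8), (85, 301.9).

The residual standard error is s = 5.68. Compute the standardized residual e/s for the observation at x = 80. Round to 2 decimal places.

ŷ = 9 + 3.5·80 = 289
e = 292.8 − 289 = 3.8
e/s = 3.8 / 5.68 = 0.67

0.67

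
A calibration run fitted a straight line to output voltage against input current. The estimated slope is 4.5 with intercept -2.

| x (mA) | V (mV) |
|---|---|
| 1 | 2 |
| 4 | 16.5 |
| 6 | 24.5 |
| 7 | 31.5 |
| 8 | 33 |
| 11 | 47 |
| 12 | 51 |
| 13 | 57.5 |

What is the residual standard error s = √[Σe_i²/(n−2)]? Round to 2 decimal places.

x=1: V̂ = -2 + 4.5·1 = 2.5; e = 2 − 2.5 = -0.5
x=4: V̂ = -2 + 4.5·4 = 16; e = 16.5 − 16 = 0.5
x=6: V̂ = -2 + 4.5·6 = 25; e = 24.5 − 25 = -0.5
x=7: V̂ = -2 + 4.5·7 = 29.5; e = 31.5 − 29.5 = 2
x=8: V̂ = -2 + 4.5·8 = 34; e = 33 − 34 = -1
x=11: V̂ = -2 + 4.5·11 = 47.5; e = 47 − 47.5 = -0.5
x=12: V̂ = -2 + 4.5·12 = 52; e = 51 − 52 = -1
x=13: V̂ = -2 + 4.5·13 = 56.5; e = 57.5 − 56.5 = 1
SSE = 0.25 + 0.25 + 0.25 + 4 + 1 + 0.25 + 1 + 1 = 8
s = √(8/6) = √1.33333 ≈ 1.15

s = 1.15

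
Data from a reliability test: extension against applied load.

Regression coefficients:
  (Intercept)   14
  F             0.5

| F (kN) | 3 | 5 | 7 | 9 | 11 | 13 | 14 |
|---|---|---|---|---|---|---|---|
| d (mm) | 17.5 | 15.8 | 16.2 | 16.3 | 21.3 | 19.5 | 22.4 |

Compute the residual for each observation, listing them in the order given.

2, -0.7, -1.3, -2.2, 1.8, -1, 1.4

F=3: d̂ = 14 + 0.5·3 = 15.5; e = 17.5 − 15.5 = 2
F=5: d̂ = 14 + 0.5·5 = 16.5; e = 15.8 − 16.5 = -0.7
F=7: d̂ = 14 + 0.5·7 = 17.5; e = 16.2 − 17.5 = -1.3
F=9: d̂ = 14 + 0.5·9 = 18.5; e = 16.3 − 18.5 = -2.2
F=11: d̂ = 14 + 0.5·11 = 19.5; e = 21.3 − 19.5 = 1.8
F=13: d̂ = 14 + 0.5·13 = 20.5; e = 19.5 − 20.5 = -1
F=14: d̂ = 14 + 0.5·14 = 21; e = 22.4 − 21 = 1.4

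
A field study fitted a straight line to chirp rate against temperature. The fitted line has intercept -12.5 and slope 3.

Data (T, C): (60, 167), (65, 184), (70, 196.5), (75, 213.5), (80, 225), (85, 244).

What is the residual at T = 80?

e = -2.5

Ĉ = -12.5 + 3·80 = 227.5
e = 225 − 227.5 = -2.5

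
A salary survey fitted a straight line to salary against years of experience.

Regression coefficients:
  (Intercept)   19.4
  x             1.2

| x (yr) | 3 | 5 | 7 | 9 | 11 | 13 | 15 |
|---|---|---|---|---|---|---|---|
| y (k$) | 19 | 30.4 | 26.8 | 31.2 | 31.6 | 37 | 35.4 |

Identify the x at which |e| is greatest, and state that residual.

x = 5, e = 5

x=3: ŷ = 19.4 + 1.2·3 = 23; e = 19 − 23 = -4
x=5: ŷ = 19.4 + 1.2·5 = 25.4; e = 30.4 − 25.4 = 5
x=7: ŷ = 19.4 + 1.2·7 = 27.8; e = 26.8 − 27.8 = -1
x=9: ŷ = 19.4 + 1.2·9 = 30.2; e = 31.2 − 30.2 = 1
x=11: ŷ = 19.4 + 1.2·11 = 32.6; e = 31.6 − 32.6 = -1
x=13: ŷ = 19.4 + 1.2·13 = 35; e = 37 − 35 = 2
x=15: ŷ = 19.4 + 1.2·15 = 37.4; e = 35.4 − 37.4 = -2
Largest |e| is 5 at x = 5, residual 5.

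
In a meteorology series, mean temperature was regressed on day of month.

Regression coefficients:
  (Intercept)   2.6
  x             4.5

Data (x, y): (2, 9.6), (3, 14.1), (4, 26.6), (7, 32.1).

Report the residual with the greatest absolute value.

r = 6

x=2: ŷ = 2.6 + 4.5·2 = 11.6; r = 9.6 − 11.6 = -2
x=3: ŷ = 2.6 + 4.5·3 = 16.1; r = 14.1 − 16.1 = -2
x=4: ŷ = 2.6 + 4.5·4 = 20.6; r = 26.6 − 20.6 = 6
x=7: ŷ = 2.6 + 4.5·7 = 34.1; r = 32.1 − 34.1 = -2
Largest |r| is 6 at x = 4, residual 6.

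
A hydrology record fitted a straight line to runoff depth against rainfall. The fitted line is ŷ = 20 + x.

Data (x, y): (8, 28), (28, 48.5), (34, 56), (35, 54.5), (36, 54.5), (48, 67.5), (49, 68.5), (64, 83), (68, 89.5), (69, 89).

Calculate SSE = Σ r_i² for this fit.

SSE = 10.5

x=8: ŷ = 20 + 8 = 28; r = 28 − 28 = 0
x=28: ŷ = 20 + 28 = 48; r = 48.5 − 48 = 0.5
x=34: ŷ = 20 + 34 = 54; r = 56 − 54 = 2
x=35: ŷ = 20 + 35 = 55; r = 54.5 − 55 = -0.5
x=36: ŷ = 20 + 36 = 56; r = 54.5 − 56 = -1.5
x=48: ŷ = 20 + 48 = 68; r = 67.5 − 68 = -0.5
x=49: ŷ = 20 + 49 = 69; r = 68.5 − 69 = -0.5
x=64: ŷ = 20 + 64 = 84; r = 83 − 84 = -1
x=68: ŷ = 20 + 68 = 88; r = 89.5 − 88 = 1.5
x=69: ŷ = 20 + 69 = 89; r = 89 − 89 = 0
SSE = 0 + 0.25 + 4 + 0.25 + 2.25 + 0.25 + 0.25 + 1 + 2.25 + 0 = 10.5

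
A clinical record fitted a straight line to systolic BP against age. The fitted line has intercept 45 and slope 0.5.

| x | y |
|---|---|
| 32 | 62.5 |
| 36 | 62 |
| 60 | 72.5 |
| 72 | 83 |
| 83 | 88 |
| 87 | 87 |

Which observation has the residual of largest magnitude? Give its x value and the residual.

x = 60, r = -2.5

x=32: ŷ = 45 + 0.5·32 = 61; r = 62.5 − 61 = 1.5
x=36: ŷ = 45 + 0.5·36 = 63; r = 62 − 63 = -1
x=60: ŷ = 45 + 0.5·60 = 75; r = 72.5 − 75 = -2.5
x=72: ŷ = 45 + 0.5·72 = 81; r = 83 − 81 = 2
x=83: ŷ = 45 + 0.5·83 = 86.5; r = 88 − 86.5 = 1.5
x=87: ŷ = 45 + 0.5·87 = 88.5; r = 87 − 88.5 = -1.5
Largest |r| is 2.5 at x = 60, residual -2.5.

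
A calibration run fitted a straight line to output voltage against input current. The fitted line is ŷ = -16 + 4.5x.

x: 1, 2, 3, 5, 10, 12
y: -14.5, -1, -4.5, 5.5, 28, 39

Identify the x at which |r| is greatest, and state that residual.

x=1: ŷ = -16 + 4.5·1 = -11.5; r = -14.5 − (-11.5) = -3
x=2: ŷ = -16 + 4.5·2 = -7; r = -1 − (-7) = 6
x=3: ŷ = -16 + 4.5·3 = -2.5; r = -4.5 − (-2.5) = -2
x=5: ŷ = -16 + 4.5·5 = 6.5; r = 5.5 − 6.5 = -1
x=10: ŷ = -16 + 4.5·10 = 29; r = 28 − 29 = -1
x=12: ŷ = -16 + 4.5·12 = 38; r = 39 − 38 = 1
Largest |r| is 6 at x = 2, residual 6.

x = 2, r = 6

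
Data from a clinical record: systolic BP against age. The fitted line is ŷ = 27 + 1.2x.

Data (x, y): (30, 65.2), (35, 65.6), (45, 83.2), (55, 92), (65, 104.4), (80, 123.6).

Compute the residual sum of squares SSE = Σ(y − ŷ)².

x=30: ŷ = 27 + 1.2·30 = 63; r = 65.2 − 63 = 2.2
x=35: ŷ = 27 + 1.2·35 = 69; r = 65.6 − 69 = -3.4
x=45: ŷ = 27 + 1.2·45 = 81; r = 83.2 − 81 = 2.2
x=55: ŷ = 27 + 1.2·55 = 93; r = 92 − 93 = -1
x=65: ŷ = 27 + 1.2·65 = 105; r = 104.4 − 105 = -0.6
x=80: ŷ = 27 + 1.2·80 = 123; r = 123.6 − 123 = 0.6
SSE = 4.84 + 11.56 + 4.84 + 1 + 0.36 + 0.36 = 22.96

SSE = 22.96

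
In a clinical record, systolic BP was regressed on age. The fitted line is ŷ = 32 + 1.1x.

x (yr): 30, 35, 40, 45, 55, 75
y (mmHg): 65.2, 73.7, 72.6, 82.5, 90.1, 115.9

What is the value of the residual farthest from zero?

x=30: ŷ = 32 + 1.1·30 = 65; r = 65.2 − 65 = 0.2
x=35: ŷ = 32 + 1.1·35 = 70.5; r = 73.7 − 70.5 = 3.2
x=40: ŷ = 32 + 1.1·40 = 76; r = 72.6 − 76 = -3.4
x=45: ŷ = 32 + 1.1·45 = 81.5; r = 82.5 − 81.5 = 1
x=55: ŷ = 32 + 1.1·55 = 92.5; r = 90.1 − 92.5 = -2.4
x=75: ŷ = 32 + 1.1·75 = 114.5; r = 115.9 − 114.5 = 1.4
Largest |r| is 3.4 at x = 40, residual -3.4.

r = -3.4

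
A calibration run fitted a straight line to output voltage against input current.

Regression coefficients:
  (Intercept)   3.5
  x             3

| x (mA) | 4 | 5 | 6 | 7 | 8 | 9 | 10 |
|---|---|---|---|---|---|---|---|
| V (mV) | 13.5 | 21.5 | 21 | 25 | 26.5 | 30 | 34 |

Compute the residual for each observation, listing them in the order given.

x=4: ŷ = 3.5 + 3·4 = 15.5; r = 13.5 − 15.5 = -2
x=5: ŷ = 3.5 + 3·5 = 18.5; r = 21.5 − 18.5 = 3
x=6: ŷ = 3.5 + 3·6 = 21.5; r = 21 − 21.5 = -0.5
x=7: ŷ = 3.5 + 3·7 = 24.5; r = 25 − 24.5 = 0.5
x=8: ŷ = 3.5 + 3·8 = 27.5; r = 26.5 − 27.5 = -1
x=9: ŷ = 3.5 + 3·9 = 30.5; r = 30 − 30.5 = -0.5
x=10: ŷ = 3.5 + 3·10 = 33.5; r = 34 − 33.5 = 0.5

-2, 3, -0.5, 0.5, -1, -0.5, 0.5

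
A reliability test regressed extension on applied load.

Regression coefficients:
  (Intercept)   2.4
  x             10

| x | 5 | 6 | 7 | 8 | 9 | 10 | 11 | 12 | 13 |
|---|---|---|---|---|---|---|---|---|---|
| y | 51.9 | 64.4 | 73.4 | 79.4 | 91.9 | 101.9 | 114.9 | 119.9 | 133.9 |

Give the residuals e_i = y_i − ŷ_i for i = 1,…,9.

-0.5, 2, 1, -3, -0.5, -0.5, 2.5, -2.5, 1.5

x=5: ŷ = 2.4 + 10·5 = 52.4; e = 51.9 − 52.4 = -0.5
x=6: ŷ = 2.4 + 10·6 = 62.4; e = 64.4 − 62.4 = 2
x=7: ŷ = 2.4 + 10·7 = 72.4; e = 73.4 − 72.4 = 1
x=8: ŷ = 2.4 + 10·8 = 82.4; e = 79.4 − 82.4 = -3
x=9: ŷ = 2.4 + 10·9 = 92.4; e = 91.9 − 92.4 = -0.5
x=10: ŷ = 2.4 + 10·10 = 102.4; e = 101.9 − 102.4 = -0.5
x=11: ŷ = 2.4 + 10·11 = 112.4; e = 114.9 − 112.4 = 2.5
x=12: ŷ = 2.4 + 10·12 = 122.4; e = 119.9 − 122.4 = -2.5
x=13: ŷ = 2.4 + 10·13 = 132.4; e = 133.9 − 132.4 = 1.5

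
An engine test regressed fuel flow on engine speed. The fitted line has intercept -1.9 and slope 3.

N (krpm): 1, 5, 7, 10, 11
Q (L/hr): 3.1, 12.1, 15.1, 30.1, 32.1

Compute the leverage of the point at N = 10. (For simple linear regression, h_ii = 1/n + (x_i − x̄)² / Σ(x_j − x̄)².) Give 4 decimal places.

h = 0.3580

N̄ = (1 + 5 + 7 + 10 + 11)/5 = 6.8
Σ(N − N̄)² = 33.64 + 3.24 + 0.04 + 10.24 + 17.64 = 64.8
h = 1/5 + (3.2)²/64.8 = 0.2 + 0.158025 = 0.3580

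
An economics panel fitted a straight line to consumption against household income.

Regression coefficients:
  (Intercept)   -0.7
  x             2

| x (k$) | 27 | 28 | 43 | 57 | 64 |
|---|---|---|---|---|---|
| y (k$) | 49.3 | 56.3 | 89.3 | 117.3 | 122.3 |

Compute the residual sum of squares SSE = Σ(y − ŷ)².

SSE = 74

x=27: ŷ = -0.7 + 2·27 = 53.3; r = 49.3 − 53.3 = -4
x=28: ŷ = -0.7 + 2·28 = 55.3; r = 56.3 − 55.3 = 1
x=43: ŷ = -0.7 + 2·43 = 85.3; r = 89.3 − 85.3 = 4
x=57: ŷ = -0.7 + 2·57 = 113.3; r = 117.3 − 113.3 = 4
x=64: ŷ = -0.7 + 2·64 = 127.3; r = 122.3 − 127.3 = -5
SSE = 16 + 1 + 16 + 16 + 25 = 74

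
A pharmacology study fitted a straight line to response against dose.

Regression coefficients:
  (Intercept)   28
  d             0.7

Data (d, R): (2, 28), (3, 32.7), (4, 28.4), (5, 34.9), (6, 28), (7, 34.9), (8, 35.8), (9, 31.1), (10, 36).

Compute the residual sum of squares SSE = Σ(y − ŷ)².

d=2: R̂ = 28 + 0.7·2 = 29.4; e = 28 − 29.4 = -1.4
d=3: R̂ = 28 + 0.7·3 = 30.1; e = 32.7 − 30.1 = 2.6
d=4: R̂ = 28 + 0.7·4 = 30.8; e = 28.4 − 30.8 = -2.4
d=5: R̂ = 28 + 0.7·5 = 31.5; e = 34.9 − 31.5 = 3.4
d=6: R̂ = 28 + 0.7·6 = 32.2; e = 28 − 32.2 = -4.2
d=7: R̂ = 28 + 0.7·7 = 32.9; e = 34.9 − 32.9 = 2
d=8: R̂ = 28 + 0.7·8 = 33.6; e = 35.8 − 33.6 = 2.2
d=9: R̂ = 28 + 0.7·9 = 34.3; e = 31.1 − 34.3 = -3.2
d=10: R̂ = 28 + 0.7·10 = 35; e = 36 − 35 = 1
SSE = 1.96 + 6.76 + 5.76 + 11.56 + 17.64 + 4 + 4.84 + 10.24 + 1 = 63.76

SSE = 63.76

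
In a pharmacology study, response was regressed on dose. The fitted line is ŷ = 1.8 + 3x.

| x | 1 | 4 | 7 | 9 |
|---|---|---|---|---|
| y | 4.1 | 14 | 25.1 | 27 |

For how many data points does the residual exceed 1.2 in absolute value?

2

x=1: ŷ = 1.8 + 3·1 = 4.8; e = 4.1 − 4.8 = -0.7
x=4: ŷ = 1.8 + 3·4 = 13.8; e = 14 − 13.8 = 0.2
x=7: ŷ = 1.8 + 3·7 = 22.8; e = 25.1 − 22.8 = 2.3
x=9: ŷ = 1.8 + 3·9 = 28.8; e = 27 − 28.8 = -1.8
|e| > 1.2: x=7 (|e|=2.3), x=9 (|e|=1.8) → 2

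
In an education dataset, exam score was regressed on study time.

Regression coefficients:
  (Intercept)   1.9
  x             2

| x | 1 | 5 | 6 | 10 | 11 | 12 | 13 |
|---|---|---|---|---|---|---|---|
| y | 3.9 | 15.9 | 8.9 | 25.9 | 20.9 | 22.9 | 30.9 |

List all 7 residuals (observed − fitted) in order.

0, 4, -5, 4, -3, -3, 3

x=1: ŷ = 1.9 + 2·1 = 3.9; e = 3.9 − 3.9 = 0
x=5: ŷ = 1.9 + 2·5 = 11.9; e = 15.9 − 11.9 = 4
x=6: ŷ = 1.9 + 2·6 = 13.9; e = 8.9 − 13.9 = -5
x=10: ŷ = 1.9 + 2·10 = 21.9; e = 25.9 − 21.9 = 4
x=11: ŷ = 1.9 + 2·11 = 23.9; e = 20.9 − 23.9 = -3
x=12: ŷ = 1.9 + 2·12 = 25.9; e = 22.9 − 25.9 = -3
x=13: ŷ = 1.9 + 2·13 = 27.9; e = 30.9 − 27.9 = 3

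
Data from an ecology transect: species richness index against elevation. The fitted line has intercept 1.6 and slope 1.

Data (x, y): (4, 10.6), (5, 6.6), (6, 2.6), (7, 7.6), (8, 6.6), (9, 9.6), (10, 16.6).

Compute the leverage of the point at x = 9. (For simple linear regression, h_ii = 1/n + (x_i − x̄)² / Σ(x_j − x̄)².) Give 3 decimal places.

h = 0.286

x̄ = (4 + 5 + 6 + 7 + 8 + 9 + 10)/7 = 7
Σ(x − x̄)² = 9 + 4 + 1 + 0 + 1 + 4 + 9 = 28
h = 1/7 + (2)²/28 = 0.142857 + 0.142857 = 0.286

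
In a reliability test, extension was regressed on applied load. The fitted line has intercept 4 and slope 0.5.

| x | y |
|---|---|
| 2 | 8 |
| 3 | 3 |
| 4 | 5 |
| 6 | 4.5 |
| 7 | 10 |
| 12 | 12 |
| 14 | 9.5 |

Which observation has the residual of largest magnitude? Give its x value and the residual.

x=2: ŷ = 4 + 0.5·2 = 5; e = 8 − 5 = 3
x=3: ŷ = 4 + 0.5·3 = 5.5; e = 3 − 5.5 = -2.5
x=4: ŷ = 4 + 0.5·4 = 6; e = 5 − 6 = -1
x=6: ŷ = 4 + 0.5·6 = 7; e = 4.5 − 7 = -2.5
x=7: ŷ = 4 + 0.5·7 = 7.5; e = 10 − 7.5 = 2.5
x=12: ŷ = 4 + 0.5·12 = 10; e = 12 − 10 = 2
x=14: ŷ = 4 + 0.5·14 = 11; e = 9.5 − 11 = -1.5
Largest |e| is 3 at x = 2, residual 3.

x = 2, e = 3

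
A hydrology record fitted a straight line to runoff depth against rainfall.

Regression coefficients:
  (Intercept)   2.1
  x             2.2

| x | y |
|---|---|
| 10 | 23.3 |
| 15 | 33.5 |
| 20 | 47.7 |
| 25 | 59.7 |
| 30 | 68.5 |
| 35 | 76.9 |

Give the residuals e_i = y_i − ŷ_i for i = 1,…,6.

x=10: ŷ = 2.1 + 2.2·10 = 24.1; e = 23.3 − 24.1 = -0.8
x=15: ŷ = 2.1 + 2.2·15 = 35.1; e = 33.5 − 35.1 = -1.6
x=20: ŷ = 2.1 + 2.2·20 = 46.1; e = 47.7 − 46.1 = 1.6
x=25: ŷ = 2.1 + 2.2·25 = 57.1; e = 59.7 − 57.1 = 2.6
x=30: ŷ = 2.1 + 2.2·30 = 68.1; e = 68.5 − 68.1 = 0.4
x=35: ŷ = 2.1 + 2.2·35 = 79.1; e = 76.9 − 79.1 = -2.2

-0.8, -1.6, 1.6, 2.6, 0.4, -2.2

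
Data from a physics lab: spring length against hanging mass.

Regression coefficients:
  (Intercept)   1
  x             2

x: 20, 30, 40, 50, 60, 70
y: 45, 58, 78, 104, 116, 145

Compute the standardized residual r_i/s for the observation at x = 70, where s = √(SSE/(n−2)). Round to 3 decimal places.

x=20: ŷ = 1 + 2·20 = 41; r = 45 − 41 = 4
x=30: ŷ = 1 + 2·30 = 61; r = 58 − 61 = -3
x=40: ŷ = 1 + 2·40 = 81; r = 78 − 81 = -3
x=50: ŷ = 1 + 2·50 = 101; r = 104 − 101 = 3
x=60: ŷ = 1 + 2·60 = 121; r = 116 − 121 = -5
x=70: ŷ = 1 + 2·70 = 141; r = 145 − 141 = 4
SSE = 16 + 9 + 9 + 9 + 25 + 16 = 84
s = √(84/4) = 4.58258
r/s = 4 / 4.58258 = 0.873

0.873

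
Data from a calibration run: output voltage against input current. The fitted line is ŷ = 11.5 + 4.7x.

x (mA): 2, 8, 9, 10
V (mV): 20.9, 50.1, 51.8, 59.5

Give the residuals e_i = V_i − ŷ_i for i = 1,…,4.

x=2: ŷ = 11.5 + 4.7·2 = 20.9; e = 20.9 − 20.9 = 0
x=8: ŷ = 11.5 + 4.7·8 = 49.1; e = 50.1 − 49.1 = 1
x=9: ŷ = 11.5 + 4.7·9 = 53.8; e = 51.8 − 53.8 = -2
x=10: ŷ = 11.5 + 4.7·10 = 58.5; e = 59.5 − 58.5 = 1

0, 1, -2, 1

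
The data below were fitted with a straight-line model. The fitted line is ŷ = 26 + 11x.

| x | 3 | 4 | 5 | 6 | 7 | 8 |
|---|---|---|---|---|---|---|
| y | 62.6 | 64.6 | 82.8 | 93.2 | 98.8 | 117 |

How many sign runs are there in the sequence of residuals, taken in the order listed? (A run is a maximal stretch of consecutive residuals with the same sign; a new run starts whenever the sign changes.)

x=3: ŷ = 26 + 11·3 = 59; r = 62.6 − 59 = 3.6
x=4: ŷ = 26 + 11·4 = 70; r = 64.6 − 70 = -5.4
x=5: ŷ = 26 + 11·5 = 81; r = 82.8 − 81 = 1.8
x=6: ŷ = 26 + 11·6 = 92; r = 93.2 − 92 = 1.2
x=7: ŷ = 26 + 11·7 = 103; r = 98.8 − 103 = -4.2
x=8: ŷ = 26 + 11·8 = 114; r = 117 − 114 = 3
Signs: + − + + − +
Runs: +×1, −×1, +×2, −×1, +×1 → 5

5 runs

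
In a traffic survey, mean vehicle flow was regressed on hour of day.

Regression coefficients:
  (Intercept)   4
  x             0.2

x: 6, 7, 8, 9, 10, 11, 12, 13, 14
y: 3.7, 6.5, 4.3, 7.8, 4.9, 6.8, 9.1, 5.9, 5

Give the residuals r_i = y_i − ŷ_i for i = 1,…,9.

-1.5, 1.1, -1.3, 2, -1.1, 0.6, 2.7, -0.7, -1.8

x=6: ŷ = 4 + 0.2·6 = 5.2; r = 3.7 − 5.2 = -1.5
x=7: ŷ = 4 + 0.2·7 = 5.4; r = 6.5 − 5.4 = 1.1
x=8: ŷ = 4 + 0.2·8 = 5.6; r = 4.3 − 5.6 = -1.3
x=9: ŷ = 4 + 0.2·9 = 5.8; r = 7.8 − 5.8 = 2
x=10: ŷ = 4 + 0.2·10 = 6; r = 4.9 − 6 = -1.1
x=11: ŷ = 4 + 0.2·11 = 6.2; r = 6.8 − 6.2 = 0.6
x=12: ŷ = 4 + 0.2·12 = 6.4; r = 9.1 − 6.4 = 2.7
x=13: ŷ = 4 + 0.2·13 = 6.6; r = 5.9 − 6.6 = -0.7
x=14: ŷ = 4 + 0.2·14 = 6.8; r = 5 − 6.8 = -1.8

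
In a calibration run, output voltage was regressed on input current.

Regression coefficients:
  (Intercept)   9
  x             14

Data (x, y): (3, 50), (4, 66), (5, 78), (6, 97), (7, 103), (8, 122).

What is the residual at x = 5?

r = -1

ŷ = 9 + 14·5 = 79
r = 78 − 79 = -1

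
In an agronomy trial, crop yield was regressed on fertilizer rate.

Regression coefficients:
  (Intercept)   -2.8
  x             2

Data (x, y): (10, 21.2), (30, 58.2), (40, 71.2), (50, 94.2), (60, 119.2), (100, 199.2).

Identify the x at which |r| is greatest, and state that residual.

x = 40, r = -6

x=10: ŷ = -2.8 + 2·10 = 17.2; r = 21.2 − 17.2 = 4
x=30: ŷ = -2.8 + 2·30 = 57.2; r = 58.2 − 57.2 = 1
x=40: ŷ = -2.8 + 2·40 = 77.2; r = 71.2 − 77.2 = -6
x=50: ŷ = -2.8 + 2·50 = 97.2; r = 94.2 − 97.2 = -3
x=60: ŷ = -2.8 + 2·60 = 117.2; r = 119.2 − 117.2 = 2
x=100: ŷ = -2.8 + 2·100 = 197.2; r = 199.2 − 197.2 = 2
Largest |r| is 6 at x = 40, residual -6.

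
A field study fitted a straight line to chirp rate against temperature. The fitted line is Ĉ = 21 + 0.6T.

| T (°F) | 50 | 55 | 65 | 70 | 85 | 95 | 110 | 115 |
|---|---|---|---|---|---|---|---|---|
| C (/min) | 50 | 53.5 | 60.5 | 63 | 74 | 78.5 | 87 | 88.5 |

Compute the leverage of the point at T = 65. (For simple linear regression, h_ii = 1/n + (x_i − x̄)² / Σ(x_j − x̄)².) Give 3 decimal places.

h = 0.183

T̄ = (50 + 55 + 65 + 70 + 85 + 95 + 110 + 115)/8 = 80.625
Σ(T − T̄)² = 937.891 + 656.641 + 244.141 + 112.891 + 19.1406 + 206.641 + 862.891 + 1181.64 = 4221.88
h = 1/8 + (-15.625)²/4221.88 = 0.125 + 0.0578275 = 0.183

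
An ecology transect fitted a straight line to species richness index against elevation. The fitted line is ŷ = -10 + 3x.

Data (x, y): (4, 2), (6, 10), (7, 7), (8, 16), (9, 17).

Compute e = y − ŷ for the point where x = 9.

e = 0

ŷ = -10 + 3·9 = 17
e = 17 − 17 = 0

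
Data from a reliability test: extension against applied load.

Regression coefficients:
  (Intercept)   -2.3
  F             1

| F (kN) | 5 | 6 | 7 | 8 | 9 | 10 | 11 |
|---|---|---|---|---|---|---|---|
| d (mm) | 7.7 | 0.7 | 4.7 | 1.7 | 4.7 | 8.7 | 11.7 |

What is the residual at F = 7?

d̂ = -2.3 + 7 = 4.7
e = 4.7 − 4.7 = 0

e = 0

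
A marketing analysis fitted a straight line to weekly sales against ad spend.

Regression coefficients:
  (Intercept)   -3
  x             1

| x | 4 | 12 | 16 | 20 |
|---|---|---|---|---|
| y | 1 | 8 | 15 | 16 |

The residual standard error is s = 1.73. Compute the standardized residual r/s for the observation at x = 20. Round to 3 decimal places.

ŷ = -3 + 20 = 17
r = 16 − 17 = -1
r/s = -1 / 1.73 = -0.578

-0.578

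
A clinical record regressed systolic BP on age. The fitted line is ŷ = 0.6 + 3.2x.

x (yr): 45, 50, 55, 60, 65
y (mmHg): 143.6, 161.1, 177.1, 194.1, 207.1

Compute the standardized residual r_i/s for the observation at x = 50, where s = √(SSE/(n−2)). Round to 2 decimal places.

x=45: ŷ = 0.6 + 3.2·45 = 144.6; r = 143.6 − 144.6 = -1
x=50: ŷ = 0.6 + 3.2·50 = 160.6; r = 161.1 − 160.6 = 0.5
x=55: ŷ = 0.6 + 3.2·55 = 176.6; r = 177.1 − 176.6 = 0.5
x=60: ŷ = 0.6 + 3.2·60 = 192.6; r = 194.1 − 192.6 = 1.5
x=65: ŷ = 0.6 + 3.2·65 = 208.6; r = 207.1 − 208.6 = -1.5
SSE = 1 + 0.25 + 0.25 + 2.25 + 2.25 = 6
s = √(6/3) = 1.41421
r/s = 0.5 / 1.41421 = 0.35

0.35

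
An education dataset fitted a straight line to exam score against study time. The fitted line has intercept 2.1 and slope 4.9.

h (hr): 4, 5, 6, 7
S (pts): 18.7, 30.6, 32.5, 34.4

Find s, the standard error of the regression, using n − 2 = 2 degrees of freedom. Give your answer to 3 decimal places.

s = 3.873

h=4: ŷ = 2.1 + 4.9·4 = 21.7; r = 18.7 − 21.7 = -3
h=5: ŷ = 2.1 + 4.9·5 = 26.6; r = 30.6 − 26.6 = 4
h=6: ŷ = 2.1 + 4.9·6 = 31.5; r = 32.5 − 31.5 = 1
h=7: ŷ = 2.1 + 4.9·7 = 36.4; r = 34.4 − 36.4 = -2
SSE = 9 + 16 + 1 + 4 = 30
s = √(30/2) = √15 ≈ 3.873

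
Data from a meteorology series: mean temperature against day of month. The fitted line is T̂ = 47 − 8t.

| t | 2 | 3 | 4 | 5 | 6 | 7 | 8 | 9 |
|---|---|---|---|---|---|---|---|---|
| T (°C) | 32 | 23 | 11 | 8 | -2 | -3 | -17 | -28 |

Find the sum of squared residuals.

t=2: T̂ = 47 − 8·2 = 31; e = 32 − 31 = 1
t=3: T̂ = 47 − 8·3 = 23; e = 23 − 23 = 0
t=4: T̂ = 47 − 8·4 = 15; e = 11 − 15 = -4
t=5: T̂ = 47 − 8·5 = 7; e = 8 − 7 = 1
t=6: T̂ = 47 − 8·6 = -1; e = -2 − (-1) = -1
t=7: T̂ = 47 − 8·7 = -9; e = -3 − (-9) = 6
t=8: T̂ = 47 − 8·8 = -17; e = -17 − (-17) = 0
t=9: T̂ = 47 − 8·9 = -25; e = -28 − (-25) = -3
SSE = 1 + 0 + 16 + 1 + 1 + 36 + 0 + 9 = 64

SSE = 64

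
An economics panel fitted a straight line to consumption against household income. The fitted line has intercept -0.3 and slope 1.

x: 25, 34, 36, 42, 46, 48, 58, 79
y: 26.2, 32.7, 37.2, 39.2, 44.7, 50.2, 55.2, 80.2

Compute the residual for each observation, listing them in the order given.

x=25: ŷ = -0.3 + 25 = 24.7; e = 26.2 − 24.7 = 1.5
x=34: ŷ = -0.3 + 34 = 33.7; e = 32.7 − 33.7 = -1
x=36: ŷ = -0.3 + 36 = 35.7; e = 37.2 − 35.7 = 1.5
x=42: ŷ = -0.3 + 42 = 41.7; e = 39.2 − 41.7 = -2.5
x=46: ŷ = -0.3 + 46 = 45.7; e = 44.7 − 45.7 = -1
x=48: ŷ = -0.3 + 48 = 47.7; e = 50.2 − 47.7 = 2.5
x=58: ŷ = -0.3 + 58 = 57.7; e = 55.2 − 57.7 = -2.5
x=79: ŷ = -0.3 + 79 = 78.7; e = 80.2 − 78.7 = 1.5

1.5, -1, 1.5, -2.5, -1, 2.5, -2.5, 1.5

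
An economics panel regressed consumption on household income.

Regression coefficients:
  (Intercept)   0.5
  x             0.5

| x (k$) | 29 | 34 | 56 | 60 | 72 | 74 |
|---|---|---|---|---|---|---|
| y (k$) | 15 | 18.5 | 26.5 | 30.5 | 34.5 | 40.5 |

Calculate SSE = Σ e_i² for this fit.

SSE = 18

x=29: ŷ = 0.5 + 0.5·29 = 15; e = 15 − 15 = 0
x=34: ŷ = 0.5 + 0.5·34 = 17.5; e = 18.5 − 17.5 = 1
x=56: ŷ = 0.5 + 0.5·56 = 28.5; e = 26.5 − 28.5 = -2
x=60: ŷ = 0.5 + 0.5·60 = 30.5; e = 30.5 − 30.5 = 0
x=72: ŷ = 0.5 + 0.5·72 = 36.5; e = 34.5 − 36.5 = -2
x=74: ŷ = 0.5 + 0.5·74 = 37.5; e = 40.5 − 37.5 = 3
SSE = 0 + 1 + 4 + 0 + 4 + 9 = 18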